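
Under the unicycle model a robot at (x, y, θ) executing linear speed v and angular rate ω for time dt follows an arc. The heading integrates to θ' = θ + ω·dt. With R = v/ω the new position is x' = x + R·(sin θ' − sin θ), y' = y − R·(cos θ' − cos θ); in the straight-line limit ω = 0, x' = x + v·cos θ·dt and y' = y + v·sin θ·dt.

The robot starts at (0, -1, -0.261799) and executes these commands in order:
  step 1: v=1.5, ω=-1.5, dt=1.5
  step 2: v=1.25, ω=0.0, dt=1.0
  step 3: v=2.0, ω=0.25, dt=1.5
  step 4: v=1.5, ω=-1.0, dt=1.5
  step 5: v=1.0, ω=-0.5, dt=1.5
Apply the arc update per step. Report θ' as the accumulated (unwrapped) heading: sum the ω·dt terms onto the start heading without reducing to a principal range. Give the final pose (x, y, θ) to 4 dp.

(-5.6440, -5.0808, -4.3868)

step 1: θ'=-2.5118 (R=-1.0000) → pose (0.3302, -2.7741, -2.5118)
step 2: θ'=-2.5118 (straight) → pose (-0.6800, -3.5103, -2.5118)
step 3: θ'=-2.1368 (R=8.0000) → pose (-2.7206, -5.6854, -2.1368)
step 4: θ'=-3.6368 (R=-1.5000) → pose (-4.6995, -6.2008, -3.6368)
step 5: θ'=-4.3868 (R=-2.0000) → pose (-5.6440, -5.0808, -4.3868)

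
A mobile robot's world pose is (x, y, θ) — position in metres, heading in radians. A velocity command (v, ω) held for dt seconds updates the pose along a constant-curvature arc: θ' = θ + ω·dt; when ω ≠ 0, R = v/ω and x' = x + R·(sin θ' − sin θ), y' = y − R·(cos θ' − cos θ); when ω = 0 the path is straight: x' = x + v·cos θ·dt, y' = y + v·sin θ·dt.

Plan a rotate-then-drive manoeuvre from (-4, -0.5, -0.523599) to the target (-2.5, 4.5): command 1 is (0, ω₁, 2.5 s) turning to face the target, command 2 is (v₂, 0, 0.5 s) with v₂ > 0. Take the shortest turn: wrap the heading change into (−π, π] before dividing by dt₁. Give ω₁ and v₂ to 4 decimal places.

ω₁ = 0.7212, v₂ = 10.4403

heading to target = atan2(4.5−-0.5, -2.5−-4) = 1.2793
Δθ = wrap(1.2793 − -0.5236) = 1.8029; ω₁ = Δθ/dt₁ = 0.7212
distance = √((-2.5−-4)² + (4.5−-0.5)²) = 5.2202; v₂ = distance/dt₂ = 10.4403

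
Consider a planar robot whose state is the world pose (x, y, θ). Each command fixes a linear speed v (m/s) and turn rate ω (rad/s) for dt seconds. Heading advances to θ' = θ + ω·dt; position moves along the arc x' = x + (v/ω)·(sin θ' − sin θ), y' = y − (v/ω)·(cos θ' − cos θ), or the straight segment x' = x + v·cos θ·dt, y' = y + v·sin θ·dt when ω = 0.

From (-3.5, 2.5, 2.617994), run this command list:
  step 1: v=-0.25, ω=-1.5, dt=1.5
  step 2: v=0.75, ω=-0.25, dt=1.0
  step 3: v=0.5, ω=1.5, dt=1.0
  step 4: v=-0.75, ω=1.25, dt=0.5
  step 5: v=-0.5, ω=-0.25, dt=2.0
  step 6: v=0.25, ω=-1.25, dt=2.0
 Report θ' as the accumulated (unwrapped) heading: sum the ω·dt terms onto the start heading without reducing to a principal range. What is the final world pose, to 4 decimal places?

(-1.6338, 1.6585, -0.7570)

step 1: θ'=0.3680 (R=0.1667) → pose (-3.5234, 2.2002, 0.3680)
step 2: θ'=0.1180 (R=-3.0000) → pose (-2.7973, 2.3801, 0.1180)
step 3: θ'=1.6180 (R=0.3333) → pose (-2.5036, 2.7269, 1.6180)
step 4: θ'=2.2430 (R=-0.6000) → pose (-2.3737, 2.3816, 2.2430)
step 5: θ'=1.7430 (R=2.0000) → pose (-1.9682, 1.4788, 1.7430)
step 6: θ'=-0.7570 (R=-0.2000) → pose (-1.6338, 1.6585, -0.7570)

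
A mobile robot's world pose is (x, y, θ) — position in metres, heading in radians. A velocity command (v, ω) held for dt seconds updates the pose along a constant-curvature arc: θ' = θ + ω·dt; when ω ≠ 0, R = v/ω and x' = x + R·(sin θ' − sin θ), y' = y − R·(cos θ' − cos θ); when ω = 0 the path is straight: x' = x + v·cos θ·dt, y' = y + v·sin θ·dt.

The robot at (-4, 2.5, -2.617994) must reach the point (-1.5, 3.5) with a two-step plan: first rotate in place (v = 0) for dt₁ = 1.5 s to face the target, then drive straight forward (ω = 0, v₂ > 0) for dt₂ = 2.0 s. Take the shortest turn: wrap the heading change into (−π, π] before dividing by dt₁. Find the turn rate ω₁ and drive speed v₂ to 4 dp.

heading to target = atan2(3.5−2.5, -1.5−-4) = 0.3805
Δθ = wrap(0.3805 − -2.6180) = 2.9985; ω₁ = Δθ/dt₁ = 1.9990
distance = √((-1.5−-4)² + (3.5−2.5)²) = 2.6926; v₂ = distance/dt₂ = 1.3463

ω₁ = 1.9990, v₂ = 1.3463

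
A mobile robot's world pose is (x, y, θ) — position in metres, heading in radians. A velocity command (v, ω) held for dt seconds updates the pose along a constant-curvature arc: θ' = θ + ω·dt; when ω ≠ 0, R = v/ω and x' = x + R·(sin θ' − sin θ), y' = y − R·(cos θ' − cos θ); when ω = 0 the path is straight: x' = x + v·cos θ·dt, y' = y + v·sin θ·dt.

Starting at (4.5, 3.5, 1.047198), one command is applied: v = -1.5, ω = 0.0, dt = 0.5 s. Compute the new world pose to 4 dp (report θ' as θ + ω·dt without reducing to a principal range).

(4.1250, 2.8505, 1.0472)

θ' = 1.0472 + 0.0·0.5 = 1.0472
ω = 0 → straight: x' = 4.5 + -1.5·cos(1.0472)·0.5 = 4.1250
y' = 3.5 + -1.5·sin(1.0472)·0.5 = 2.8505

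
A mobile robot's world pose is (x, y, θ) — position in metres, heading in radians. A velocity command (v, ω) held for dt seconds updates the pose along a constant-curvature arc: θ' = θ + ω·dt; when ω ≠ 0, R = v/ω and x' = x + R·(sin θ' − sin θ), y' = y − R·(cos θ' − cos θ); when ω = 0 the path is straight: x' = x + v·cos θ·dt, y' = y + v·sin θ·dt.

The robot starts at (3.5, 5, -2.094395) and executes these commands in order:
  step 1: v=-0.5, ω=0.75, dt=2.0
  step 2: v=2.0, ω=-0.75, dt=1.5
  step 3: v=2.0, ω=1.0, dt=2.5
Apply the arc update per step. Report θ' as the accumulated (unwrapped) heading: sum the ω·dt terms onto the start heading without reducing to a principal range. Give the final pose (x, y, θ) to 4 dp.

step 1: θ'=-0.5944 (R=-0.6667) → pose (3.2960, 5.8857, -0.5944)
step 2: θ'=-1.7194 (R=-2.6667) → pose (4.4399, 3.2816, -1.7194)
step 3: θ'=0.7806 (R=2.0000) → pose (7.8253, 1.5645, 0.7806)

(7.8253, 1.5645, 0.7806)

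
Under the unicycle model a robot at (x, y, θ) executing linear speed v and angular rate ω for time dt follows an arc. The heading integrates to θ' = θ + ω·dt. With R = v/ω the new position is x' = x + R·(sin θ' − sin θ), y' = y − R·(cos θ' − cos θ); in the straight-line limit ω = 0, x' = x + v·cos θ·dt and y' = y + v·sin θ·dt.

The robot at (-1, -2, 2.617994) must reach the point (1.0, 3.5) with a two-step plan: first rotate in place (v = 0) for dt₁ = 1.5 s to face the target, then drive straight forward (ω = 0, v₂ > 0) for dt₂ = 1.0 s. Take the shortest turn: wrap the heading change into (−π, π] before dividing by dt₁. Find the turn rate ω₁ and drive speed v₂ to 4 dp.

ω₁ = -0.9306, v₂ = 5.8523

heading to target = atan2(3.5−-2, 1−-1) = 1.2220
Δθ = wrap(1.2220 − 2.6180) = -1.3960; ω₁ = Δθ/dt₁ = -0.9306
distance = √((1−-1)² + (3.5−-2)²) = 5.8523; v₂ = distance/dt₂ = 5.8523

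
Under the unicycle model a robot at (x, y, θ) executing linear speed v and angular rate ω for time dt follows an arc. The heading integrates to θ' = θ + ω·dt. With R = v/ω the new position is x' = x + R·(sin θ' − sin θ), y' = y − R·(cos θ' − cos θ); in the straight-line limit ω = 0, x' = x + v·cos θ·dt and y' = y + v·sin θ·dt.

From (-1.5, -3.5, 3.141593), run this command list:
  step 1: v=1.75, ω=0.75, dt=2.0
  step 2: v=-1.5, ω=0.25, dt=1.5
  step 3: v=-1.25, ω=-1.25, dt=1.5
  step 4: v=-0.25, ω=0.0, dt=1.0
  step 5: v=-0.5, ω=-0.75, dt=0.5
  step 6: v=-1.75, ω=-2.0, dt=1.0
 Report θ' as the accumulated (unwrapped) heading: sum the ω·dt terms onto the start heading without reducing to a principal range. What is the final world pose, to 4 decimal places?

(-2.3532, -3.6379, 0.7666)

step 1: θ'=4.6416 (R=2.3333) → pose (-3.8275, -5.6683, 4.6416)
step 2: θ'=5.0166 (R=-6.0000) → pose (-4.0879, -3.4467, 5.0166)
step 3: θ'=3.1416 (R=1.0000) → pose (-3.1339, -2.1471, 3.1416)
step 4: θ'=3.1416 (straight) → pose (-2.8839, -2.1471, 3.1416)
step 5: θ'=2.7666 (R=0.6667) → pose (-2.6397, -2.1935, 2.7666)
step 6: θ'=0.7666 (R=0.8750) → pose (-2.3532, -3.6379, 0.7666)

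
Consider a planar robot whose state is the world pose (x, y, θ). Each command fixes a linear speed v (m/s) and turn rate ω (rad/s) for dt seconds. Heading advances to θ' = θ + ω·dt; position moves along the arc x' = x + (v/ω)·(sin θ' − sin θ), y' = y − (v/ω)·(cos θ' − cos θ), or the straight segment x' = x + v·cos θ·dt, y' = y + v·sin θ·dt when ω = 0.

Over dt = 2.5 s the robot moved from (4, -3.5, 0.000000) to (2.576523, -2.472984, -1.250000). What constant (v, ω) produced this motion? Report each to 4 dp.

v = -0.7500, ω = -0.5000

Δθ = -1.250000 − 0.000000 = -1.250000
ω = Δθ/dt = -1.250000/2.5 = -0.5000
R = Δx/(sin θ' − sin θ) = 1.5000
v = R·ω = 1.5000·-0.5000 = -0.7500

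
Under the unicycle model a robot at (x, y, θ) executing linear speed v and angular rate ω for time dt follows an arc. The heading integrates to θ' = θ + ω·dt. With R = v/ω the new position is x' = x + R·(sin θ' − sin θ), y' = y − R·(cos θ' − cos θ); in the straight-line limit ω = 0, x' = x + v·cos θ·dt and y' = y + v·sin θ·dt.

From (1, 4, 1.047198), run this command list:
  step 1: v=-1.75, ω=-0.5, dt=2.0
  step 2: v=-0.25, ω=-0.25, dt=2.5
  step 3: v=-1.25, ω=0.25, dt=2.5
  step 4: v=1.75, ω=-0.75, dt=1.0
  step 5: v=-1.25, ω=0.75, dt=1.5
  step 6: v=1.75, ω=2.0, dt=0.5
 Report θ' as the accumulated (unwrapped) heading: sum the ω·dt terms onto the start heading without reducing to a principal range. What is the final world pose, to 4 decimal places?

(-5.0613, 3.5881, 1.4222)

step 1: θ'=0.0472 (R=3.5000) → pose (-1.8660, 2.2539, 0.0472)
step 2: θ'=-0.5778 (R=1.0000) → pose (-2.4593, 2.4151, -0.5778)
step 3: θ'=0.0472 (R=-5.0000) → pose (-5.4261, 3.2212, 0.0472)
step 4: θ'=-0.7028 (R=-2.3333) → pose (-3.8079, 2.6709, -0.7028)
step 5: θ'=0.4222 (R=-1.6667) → pose (-5.5681, 2.9195, 0.4222)
step 6: θ'=1.4222 (R=0.8750) → pose (-5.0613, 3.5881, 1.4222)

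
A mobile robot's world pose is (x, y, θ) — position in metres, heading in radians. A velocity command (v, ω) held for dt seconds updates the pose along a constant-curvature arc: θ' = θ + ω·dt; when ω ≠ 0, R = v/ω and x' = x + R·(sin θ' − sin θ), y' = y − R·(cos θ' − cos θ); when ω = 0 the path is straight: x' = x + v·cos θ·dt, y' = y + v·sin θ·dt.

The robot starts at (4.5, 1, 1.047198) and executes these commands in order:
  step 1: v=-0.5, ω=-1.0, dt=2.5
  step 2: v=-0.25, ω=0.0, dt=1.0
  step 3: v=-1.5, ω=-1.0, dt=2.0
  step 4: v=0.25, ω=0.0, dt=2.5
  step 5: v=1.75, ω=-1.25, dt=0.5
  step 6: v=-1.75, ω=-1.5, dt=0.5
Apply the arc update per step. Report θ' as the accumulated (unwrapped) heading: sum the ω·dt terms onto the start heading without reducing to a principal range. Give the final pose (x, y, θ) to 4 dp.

step 1: θ'=-1.4528 (R=0.5000) → pose (3.5705, 1.1911, -1.4528)
step 2: θ'=-1.4528 (straight) → pose (3.5410, 1.4394, -1.4528)
step 3: θ'=-3.4528 (R=1.5000) → pose (5.4899, 3.0439, -3.4528)
step 4: θ'=-3.4528 (straight) → pose (4.8949, 3.2353, -3.4528)
step 5: θ'=-4.0778 (R=-1.4000) → pose (4.1962, 3.7381, -4.0778)
step 6: θ'=-4.8278 (R=1.1667) → pose (4.4156, 2.9121, -4.8278)

(4.4156, 2.9121, -4.8278)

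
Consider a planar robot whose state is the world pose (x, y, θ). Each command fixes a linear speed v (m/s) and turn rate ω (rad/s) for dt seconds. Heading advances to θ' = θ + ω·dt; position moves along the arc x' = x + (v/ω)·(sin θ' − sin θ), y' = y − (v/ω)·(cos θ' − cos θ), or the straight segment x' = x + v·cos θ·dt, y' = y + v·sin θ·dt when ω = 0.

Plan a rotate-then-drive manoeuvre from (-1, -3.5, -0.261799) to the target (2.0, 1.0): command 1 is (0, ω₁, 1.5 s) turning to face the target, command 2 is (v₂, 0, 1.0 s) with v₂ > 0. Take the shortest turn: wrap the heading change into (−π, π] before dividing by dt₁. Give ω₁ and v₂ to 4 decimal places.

heading to target = atan2(1−-3.5, 2−-1) = 0.9828
Δθ = wrap(0.9828 − -0.2618) = 1.2446; ω₁ = Δθ/dt₁ = 0.8297
distance = √((2−-1)² + (1−-3.5)²) = 5.4083; v₂ = distance/dt₂ = 5.4083

ω₁ = 0.8297, v₂ = 5.4083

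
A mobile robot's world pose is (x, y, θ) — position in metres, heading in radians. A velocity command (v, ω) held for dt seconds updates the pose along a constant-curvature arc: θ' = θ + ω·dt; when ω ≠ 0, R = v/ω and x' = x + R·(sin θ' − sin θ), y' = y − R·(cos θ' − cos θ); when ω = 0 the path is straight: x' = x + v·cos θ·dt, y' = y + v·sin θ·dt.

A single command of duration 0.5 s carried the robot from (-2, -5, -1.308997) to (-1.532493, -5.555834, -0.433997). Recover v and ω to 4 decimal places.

Δθ = -0.433997 − -1.308997 = 0.875000
ω = Δθ/dt = 0.875000/0.5 = 1.7500
R = −Δy/(cos θ' − cos θ) = 0.8571
v = R·ω = 0.8571·1.7500 = 1.5000

v = 1.5000, ω = 1.7500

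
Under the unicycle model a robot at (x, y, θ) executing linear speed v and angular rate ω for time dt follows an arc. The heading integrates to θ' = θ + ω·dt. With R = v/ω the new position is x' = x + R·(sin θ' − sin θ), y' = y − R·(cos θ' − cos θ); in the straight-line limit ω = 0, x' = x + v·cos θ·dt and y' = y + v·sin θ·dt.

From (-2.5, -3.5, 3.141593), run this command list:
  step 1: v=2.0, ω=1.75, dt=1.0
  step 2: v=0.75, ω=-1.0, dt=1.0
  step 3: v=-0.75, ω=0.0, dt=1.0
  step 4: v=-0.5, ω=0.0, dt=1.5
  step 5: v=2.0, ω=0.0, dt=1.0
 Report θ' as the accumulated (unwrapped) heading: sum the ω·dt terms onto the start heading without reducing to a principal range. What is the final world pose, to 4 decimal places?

step 1: θ'=4.8916 (R=1.1429) → pose (-3.6246, -4.8466, 4.8916)
step 2: θ'=3.8916 (R=-0.7500) → pose (-3.8513, -5.5290, 3.8916)
step 3: θ'=3.8916 (straight) → pose (-3.3025, -5.0178, 3.8916)
step 4: θ'=3.8916 (straight) → pose (-2.7538, -4.5066, 3.8916)
step 5: θ'=3.8916 (straight) → pose (-4.2172, -5.8698, 3.8916)

(-4.2172, -5.8698, 3.8916)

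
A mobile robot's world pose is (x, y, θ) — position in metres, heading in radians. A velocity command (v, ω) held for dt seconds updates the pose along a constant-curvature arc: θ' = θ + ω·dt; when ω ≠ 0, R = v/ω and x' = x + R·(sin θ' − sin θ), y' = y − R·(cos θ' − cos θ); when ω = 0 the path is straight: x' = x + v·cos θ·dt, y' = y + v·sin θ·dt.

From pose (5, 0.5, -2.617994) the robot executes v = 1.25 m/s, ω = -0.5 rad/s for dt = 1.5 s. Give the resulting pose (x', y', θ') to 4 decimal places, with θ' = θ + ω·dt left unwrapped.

(3.1888, 0.2289, -3.3680)

θ' = -2.6180 + -0.5·1.5 = -3.3680
R = v/ω = 1.25/-0.5 = -2.5000
x' = 5 + -2.5000·(sin -3.3680 − sin -2.6180) = 3.1888
y' = 0.5 − -2.5000·(cos -3.3680 − cos -2.6180) = 0.2289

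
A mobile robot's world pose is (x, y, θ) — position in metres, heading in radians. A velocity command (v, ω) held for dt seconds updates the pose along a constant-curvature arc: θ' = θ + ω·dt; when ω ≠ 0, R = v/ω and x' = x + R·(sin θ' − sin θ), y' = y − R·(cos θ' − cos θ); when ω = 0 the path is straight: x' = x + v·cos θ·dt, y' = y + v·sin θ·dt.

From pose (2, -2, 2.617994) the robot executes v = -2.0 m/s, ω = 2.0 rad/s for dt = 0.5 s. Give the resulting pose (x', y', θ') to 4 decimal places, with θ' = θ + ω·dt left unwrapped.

(2.9586, -2.0226, 3.6180)

θ' = 2.6180 + 2.0·0.5 = 3.6180
R = v/ω = -2.0/2.0 = -1.0000
x' = 2 + -1.0000·(sin 3.6180 − sin 2.6180) = 2.9586
y' = -2 − -1.0000·(cos 3.6180 − cos 2.6180) = -2.0226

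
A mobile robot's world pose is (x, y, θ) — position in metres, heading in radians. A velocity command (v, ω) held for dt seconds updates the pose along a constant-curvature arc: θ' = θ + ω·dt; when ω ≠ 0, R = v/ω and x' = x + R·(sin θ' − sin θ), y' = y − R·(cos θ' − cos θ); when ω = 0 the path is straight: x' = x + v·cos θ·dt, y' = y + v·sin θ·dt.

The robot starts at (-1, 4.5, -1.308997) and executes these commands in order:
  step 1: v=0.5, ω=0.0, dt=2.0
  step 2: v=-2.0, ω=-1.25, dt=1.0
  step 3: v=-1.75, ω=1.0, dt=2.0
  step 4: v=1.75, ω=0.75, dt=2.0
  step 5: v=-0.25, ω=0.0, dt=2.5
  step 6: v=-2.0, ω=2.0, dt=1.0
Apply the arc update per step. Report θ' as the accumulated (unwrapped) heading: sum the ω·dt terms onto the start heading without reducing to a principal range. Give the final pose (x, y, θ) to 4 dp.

step 1: θ'=-1.3090 (straight) → pose (-0.7412, 3.5341, -1.3090)
step 2: θ'=-2.5590 (R=1.6000) → pose (-0.0760, 5.2842, -2.5590)
step 3: θ'=-0.5590 (R=-1.7500) → pose (-0.1108, 8.2292, -0.5590)
step 4: θ'=0.9410 (R=2.3333) → pose (3.0124, 8.8331, 0.9410)
step 5: θ'=0.9410 (straight) → pose (2.6443, 8.3280, 0.9410)
step 6: θ'=2.9410 (R=-1.0000) → pose (3.2532, 6.7591, 2.9410)

(3.2532, 6.7591, 2.9410)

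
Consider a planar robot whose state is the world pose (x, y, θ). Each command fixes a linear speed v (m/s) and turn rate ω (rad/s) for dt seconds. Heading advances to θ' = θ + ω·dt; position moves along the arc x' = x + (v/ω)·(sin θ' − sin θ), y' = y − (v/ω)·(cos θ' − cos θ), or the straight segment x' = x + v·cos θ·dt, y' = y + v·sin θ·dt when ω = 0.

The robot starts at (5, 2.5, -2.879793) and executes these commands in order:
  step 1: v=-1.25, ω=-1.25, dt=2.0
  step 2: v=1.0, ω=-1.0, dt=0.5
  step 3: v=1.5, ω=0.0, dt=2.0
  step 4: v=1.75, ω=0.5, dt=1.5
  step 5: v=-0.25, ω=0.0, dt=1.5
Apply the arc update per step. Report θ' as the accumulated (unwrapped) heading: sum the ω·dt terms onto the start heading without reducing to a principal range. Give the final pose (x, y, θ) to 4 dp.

(10.8699, 3.8509, -5.1298)

step 1: θ'=-5.3798 (R=1.0000) → pose (6.0443, 0.9151, -5.3798)
step 2: θ'=-5.8798 (R=-1.0000) → pose (6.4371, 1.2159, -5.8798)
step 3: θ'=-5.8798 (straight) → pose (9.1963, 2.3935, -5.8798)
step 4: θ'=-5.1298 (R=3.5000) → pose (11.0220, 4.1937, -5.1298)
step 5: θ'=-5.1298 (straight) → pose (10.8699, 3.8509, -5.1298)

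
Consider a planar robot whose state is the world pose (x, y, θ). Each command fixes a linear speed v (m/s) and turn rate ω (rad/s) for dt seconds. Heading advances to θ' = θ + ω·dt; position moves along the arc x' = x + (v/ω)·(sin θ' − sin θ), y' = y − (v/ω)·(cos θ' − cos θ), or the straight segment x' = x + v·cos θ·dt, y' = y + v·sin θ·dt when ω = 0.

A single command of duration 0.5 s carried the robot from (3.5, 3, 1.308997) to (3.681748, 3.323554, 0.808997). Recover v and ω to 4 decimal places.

Δθ = 0.808997 − 1.308997 = -0.500000
ω = Δθ/dt = -0.500000/0.5 = -1.0000
R = −Δy/(cos θ' − cos θ) = -0.7500
v = R·ω = -0.7500·-1.0000 = 0.7500

v = 0.7500, ω = -1.0000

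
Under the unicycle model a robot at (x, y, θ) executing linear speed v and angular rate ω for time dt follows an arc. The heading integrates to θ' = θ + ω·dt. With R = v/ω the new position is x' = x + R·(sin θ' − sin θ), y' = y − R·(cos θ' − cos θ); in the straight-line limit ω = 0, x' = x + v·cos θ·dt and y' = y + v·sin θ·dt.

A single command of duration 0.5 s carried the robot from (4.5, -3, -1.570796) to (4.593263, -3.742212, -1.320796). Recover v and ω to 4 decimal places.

Δθ = -1.320796 − -1.570796 = 0.250000
ω = Δθ/dt = 0.250000/0.5 = 0.5000
R = −Δy/(cos θ' − cos θ) = 3.0000
v = R·ω = 3.0000·0.5000 = 1.5000

v = 1.5000, ω = 0.5000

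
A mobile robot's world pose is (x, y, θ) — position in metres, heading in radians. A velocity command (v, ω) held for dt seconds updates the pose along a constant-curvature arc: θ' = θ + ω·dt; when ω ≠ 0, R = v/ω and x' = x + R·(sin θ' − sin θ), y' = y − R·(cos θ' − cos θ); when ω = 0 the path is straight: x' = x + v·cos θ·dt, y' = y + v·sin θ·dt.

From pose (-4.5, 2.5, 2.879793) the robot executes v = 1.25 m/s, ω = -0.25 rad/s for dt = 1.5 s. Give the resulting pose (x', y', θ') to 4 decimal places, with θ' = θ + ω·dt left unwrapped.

(-6.1790, 3.3096, 2.5048)

θ' = 2.8798 + -0.25·1.5 = 2.5048
R = v/ω = 1.25/-0.25 = -5.0000
x' = -4.5 + -5.0000·(sin 2.5048 − sin 2.8798) = -6.1790
y' = 2.5 − -5.0000·(cos 2.5048 − cos 2.8798) = 3.3096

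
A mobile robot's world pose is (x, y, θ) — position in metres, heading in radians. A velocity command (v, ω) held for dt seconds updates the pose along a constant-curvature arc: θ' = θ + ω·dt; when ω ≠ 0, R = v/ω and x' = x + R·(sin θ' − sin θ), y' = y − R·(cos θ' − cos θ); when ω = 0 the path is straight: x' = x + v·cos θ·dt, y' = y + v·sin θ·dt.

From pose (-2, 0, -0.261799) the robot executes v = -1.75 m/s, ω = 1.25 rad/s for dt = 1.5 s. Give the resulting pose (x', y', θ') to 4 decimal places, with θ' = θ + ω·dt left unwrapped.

(-3.7611, -1.4116, 1.6132)

θ' = -0.2618 + 1.25·1.5 = 1.6132
R = v/ω = -1.75/1.25 = -1.4000
x' = -2 + -1.4000·(sin 1.6132 − sin -0.2618) = -3.7611
y' = 0 − -1.4000·(cos 1.6132 − cos -0.2618) = -1.4116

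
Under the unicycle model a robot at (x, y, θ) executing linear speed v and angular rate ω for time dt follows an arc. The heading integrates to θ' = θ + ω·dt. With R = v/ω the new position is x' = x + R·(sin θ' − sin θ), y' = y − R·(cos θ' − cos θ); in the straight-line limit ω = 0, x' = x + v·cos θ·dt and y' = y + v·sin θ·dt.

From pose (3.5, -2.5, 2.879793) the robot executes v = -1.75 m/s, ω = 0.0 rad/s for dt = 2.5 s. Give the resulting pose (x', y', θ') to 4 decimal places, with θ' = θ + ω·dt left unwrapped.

θ' = 2.8798 + 0.0·2.5 = 2.8798
ω = 0 → straight: x' = 3.5 + -1.75·cos(2.8798)·2.5 = 7.7259
y' = -2.5 + -1.75·sin(2.8798)·2.5 = -3.6323

(7.7259, -3.6323, 2.8798)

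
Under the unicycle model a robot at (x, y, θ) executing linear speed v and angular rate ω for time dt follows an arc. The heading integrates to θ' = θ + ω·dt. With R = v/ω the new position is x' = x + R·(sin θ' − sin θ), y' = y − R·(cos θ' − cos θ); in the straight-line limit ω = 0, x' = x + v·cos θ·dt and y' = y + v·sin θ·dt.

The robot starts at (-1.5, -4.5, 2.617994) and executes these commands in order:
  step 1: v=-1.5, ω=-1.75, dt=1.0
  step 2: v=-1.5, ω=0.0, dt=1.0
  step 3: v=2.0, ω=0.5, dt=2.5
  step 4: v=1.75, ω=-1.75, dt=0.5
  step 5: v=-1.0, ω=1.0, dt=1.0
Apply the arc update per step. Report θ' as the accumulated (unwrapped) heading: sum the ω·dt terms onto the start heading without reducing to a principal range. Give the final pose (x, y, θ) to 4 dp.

(-1.8087, -2.3767, 2.2430)

step 1: θ'=0.8680 (R=0.8571) → pose (-1.2745, -5.7963, 0.8680)
step 2: θ'=0.8680 (straight) → pose (-2.2441, -6.9409, 0.8680)
step 3: θ'=2.1180 (R=4.0000) → pose (-1.8803, -2.2743, 2.1180)
step 4: θ'=1.2430 (R=-1.0000) → pose (-1.9730, -1.4320, 1.2430)
step 5: θ'=2.2430 (R=-1.0000) → pose (-1.8087, -2.3767, 2.2430)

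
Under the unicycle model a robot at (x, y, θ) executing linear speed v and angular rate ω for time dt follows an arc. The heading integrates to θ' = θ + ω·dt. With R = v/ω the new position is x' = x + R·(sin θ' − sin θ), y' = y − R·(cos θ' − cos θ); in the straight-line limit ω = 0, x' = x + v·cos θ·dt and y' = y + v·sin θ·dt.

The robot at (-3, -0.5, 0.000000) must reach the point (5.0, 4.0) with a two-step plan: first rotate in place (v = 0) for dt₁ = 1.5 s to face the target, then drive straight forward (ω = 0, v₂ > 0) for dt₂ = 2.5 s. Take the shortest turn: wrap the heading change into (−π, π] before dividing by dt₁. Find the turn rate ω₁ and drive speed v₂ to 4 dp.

ω₁ = 0.3416, v₂ = 3.6715

heading to target = atan2(4−-0.5, 5−-3) = 0.5124
Δθ = wrap(0.5124 − 0.0000) = 0.5124; ω₁ = Δθ/dt₁ = 0.3416
distance = √((5−-3)² + (4−-0.5)²) = 9.1788; v₂ = distance/dt₂ = 3.6715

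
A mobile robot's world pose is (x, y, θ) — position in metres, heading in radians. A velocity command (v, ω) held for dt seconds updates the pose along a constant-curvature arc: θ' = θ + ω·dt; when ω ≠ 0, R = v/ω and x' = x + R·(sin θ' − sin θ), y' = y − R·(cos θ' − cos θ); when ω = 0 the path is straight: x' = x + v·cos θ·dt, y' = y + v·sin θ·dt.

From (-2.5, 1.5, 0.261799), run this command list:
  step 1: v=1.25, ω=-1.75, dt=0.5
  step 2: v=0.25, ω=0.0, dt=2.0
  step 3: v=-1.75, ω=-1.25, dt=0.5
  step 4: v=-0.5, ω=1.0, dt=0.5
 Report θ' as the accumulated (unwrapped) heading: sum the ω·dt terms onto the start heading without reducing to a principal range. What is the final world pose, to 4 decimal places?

(-2.1489, 2.0009, -0.7382)

step 1: θ'=-0.6132 (R=-0.7143) → pose (-1.9041, 1.3942, -0.6132)
step 2: θ'=-0.6132 (straight) → pose (-1.4952, 1.1065, -0.6132)
step 3: θ'=-1.2382 (R=1.4000) → pose (-2.0128, 1.7943, -1.2382)
step 4: θ'=-0.7382 (R=-0.5000) → pose (-2.1489, 2.0009, -0.7382)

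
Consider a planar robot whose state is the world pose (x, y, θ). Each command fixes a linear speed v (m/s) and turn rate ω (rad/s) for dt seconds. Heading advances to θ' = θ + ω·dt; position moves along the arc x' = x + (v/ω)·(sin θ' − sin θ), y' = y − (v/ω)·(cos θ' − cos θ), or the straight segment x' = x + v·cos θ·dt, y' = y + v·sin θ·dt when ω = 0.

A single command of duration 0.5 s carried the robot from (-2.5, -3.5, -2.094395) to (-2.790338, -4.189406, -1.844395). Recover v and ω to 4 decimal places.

Δθ = -1.844395 − -2.094395 = 0.250000
ω = Δθ/dt = 0.250000/0.5 = 0.5000
R = −Δy/(cos θ' − cos θ) = 3.0000
v = R·ω = 3.0000·0.5000 = 1.5000

v = 1.5000, ω = 0.5000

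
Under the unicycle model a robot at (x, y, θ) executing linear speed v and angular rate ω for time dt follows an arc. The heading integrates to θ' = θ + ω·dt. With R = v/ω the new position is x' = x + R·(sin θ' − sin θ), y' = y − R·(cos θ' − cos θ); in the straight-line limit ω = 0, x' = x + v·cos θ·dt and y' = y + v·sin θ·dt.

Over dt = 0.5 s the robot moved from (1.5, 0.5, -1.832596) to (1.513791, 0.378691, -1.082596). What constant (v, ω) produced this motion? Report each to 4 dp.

v = 0.2500, ω = 1.5000

Δθ = -1.082596 − -1.832596 = 0.750000
ω = Δθ/dt = 0.750000/0.5 = 1.5000
R = −Δy/(cos θ' − cos θ) = 0.1667
v = R·ω = 0.1667·1.5000 = 0.2500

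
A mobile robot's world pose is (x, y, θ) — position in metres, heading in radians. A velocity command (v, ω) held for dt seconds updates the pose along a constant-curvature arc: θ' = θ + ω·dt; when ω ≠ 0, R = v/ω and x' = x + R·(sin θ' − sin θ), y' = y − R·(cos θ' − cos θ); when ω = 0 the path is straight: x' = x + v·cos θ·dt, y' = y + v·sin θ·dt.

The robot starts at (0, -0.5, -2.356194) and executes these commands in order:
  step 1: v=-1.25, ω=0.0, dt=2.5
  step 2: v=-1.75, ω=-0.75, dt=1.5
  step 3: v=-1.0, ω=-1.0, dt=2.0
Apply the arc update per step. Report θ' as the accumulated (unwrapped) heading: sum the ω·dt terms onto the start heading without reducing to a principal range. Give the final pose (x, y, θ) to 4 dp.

step 1: θ'=-2.3562 (straight) → pose (2.2097, 1.7097, -2.3562)
step 2: θ'=-3.4812 (R=2.3333) → pose (4.6369, 2.2599, -3.4812)
step 3: θ'=-5.4812 (R=1.0000) → pose (5.0225, 0.6217, -5.4812)

(5.0225, 0.6217, -5.4812)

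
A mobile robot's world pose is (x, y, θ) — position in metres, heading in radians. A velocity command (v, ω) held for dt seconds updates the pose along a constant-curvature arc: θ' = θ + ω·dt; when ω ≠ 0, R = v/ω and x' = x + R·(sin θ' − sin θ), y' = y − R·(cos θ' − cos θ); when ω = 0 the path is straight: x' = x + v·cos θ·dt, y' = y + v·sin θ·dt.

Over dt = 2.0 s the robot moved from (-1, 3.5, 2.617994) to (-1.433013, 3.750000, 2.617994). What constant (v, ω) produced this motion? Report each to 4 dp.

v = 0.2500, ω = 0.0000

Δθ = 2.617994 − 2.617994 = 0.000000
ω = Δθ/dt = 0.000000/2.0 = 0.0000
ω = 0 → v = (Δx·cos θ + Δy·sin θ)/dt = 0.2500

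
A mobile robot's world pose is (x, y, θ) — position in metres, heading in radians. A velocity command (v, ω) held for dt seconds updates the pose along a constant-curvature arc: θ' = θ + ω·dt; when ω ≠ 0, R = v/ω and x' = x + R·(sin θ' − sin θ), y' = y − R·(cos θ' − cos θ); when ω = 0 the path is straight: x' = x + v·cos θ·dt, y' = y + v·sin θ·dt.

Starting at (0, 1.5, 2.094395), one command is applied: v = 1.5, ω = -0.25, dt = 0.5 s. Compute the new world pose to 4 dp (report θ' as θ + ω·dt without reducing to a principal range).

(-0.3335, 2.1712, 1.9694)

θ' = 2.0944 + -0.25·0.5 = 1.9694
R = v/ω = 1.5/-0.25 = -6.0000
x' = 0 + -6.0000·(sin 1.9694 − sin 2.0944) = -0.3335
y' = 1.5 − -6.0000·(cos 1.9694 − cos 2.0944) = 2.1712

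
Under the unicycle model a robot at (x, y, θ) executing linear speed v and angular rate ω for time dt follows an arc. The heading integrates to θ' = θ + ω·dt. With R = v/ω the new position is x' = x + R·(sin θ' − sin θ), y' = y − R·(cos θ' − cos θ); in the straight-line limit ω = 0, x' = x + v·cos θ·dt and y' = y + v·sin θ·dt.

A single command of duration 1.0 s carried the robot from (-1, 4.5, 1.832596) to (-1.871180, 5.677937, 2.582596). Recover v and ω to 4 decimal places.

Δθ = 2.582596 − 1.832596 = 0.750000
ω = Δθ/dt = 0.750000/1.0 = 0.7500
R = −Δy/(cos θ' − cos θ) = 2.0000
v = R·ω = 2.0000·0.7500 = 1.5000

v = 1.5000, ω = 0.7500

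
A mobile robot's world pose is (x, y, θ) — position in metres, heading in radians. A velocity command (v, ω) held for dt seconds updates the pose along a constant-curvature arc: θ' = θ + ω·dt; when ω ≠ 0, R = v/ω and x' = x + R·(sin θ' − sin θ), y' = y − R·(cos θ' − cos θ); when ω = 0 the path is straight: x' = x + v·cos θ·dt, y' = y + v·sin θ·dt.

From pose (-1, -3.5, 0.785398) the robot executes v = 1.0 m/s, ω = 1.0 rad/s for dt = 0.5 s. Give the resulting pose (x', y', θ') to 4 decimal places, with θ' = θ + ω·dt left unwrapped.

θ' = 0.7854 + 1.0·0.5 = 1.2854
R = v/ω = 1.0/1.0 = 1.0000
x' = -1 + 1.0000·(sin 1.2854 − sin 0.7854) = -0.7476
y' = -3.5 − 1.0000·(cos 1.2854 − cos 0.7854) = -3.0744

(-0.7476, -3.0744, 1.2854)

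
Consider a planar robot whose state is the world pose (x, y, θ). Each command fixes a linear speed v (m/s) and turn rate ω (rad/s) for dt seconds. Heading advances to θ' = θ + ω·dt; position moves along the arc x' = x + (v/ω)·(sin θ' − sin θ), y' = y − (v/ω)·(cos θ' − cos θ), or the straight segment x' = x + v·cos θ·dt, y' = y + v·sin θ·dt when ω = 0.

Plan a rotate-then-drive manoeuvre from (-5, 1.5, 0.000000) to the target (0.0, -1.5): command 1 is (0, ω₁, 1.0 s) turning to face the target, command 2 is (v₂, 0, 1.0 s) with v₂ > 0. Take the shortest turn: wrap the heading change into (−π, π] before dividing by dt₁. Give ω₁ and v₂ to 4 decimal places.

ω₁ = -0.5404, v₂ = 5.8310

heading to target = atan2(-1.5−1.5, 0−-5) = -0.5404
Δθ = wrap(-0.5404 − 0.0000) = -0.5404; ω₁ = Δθ/dt₁ = -0.5404
distance = √((0−-5)² + (-1.5−1.5)²) = 5.8310; v₂ = distance/dt₂ = 5.8310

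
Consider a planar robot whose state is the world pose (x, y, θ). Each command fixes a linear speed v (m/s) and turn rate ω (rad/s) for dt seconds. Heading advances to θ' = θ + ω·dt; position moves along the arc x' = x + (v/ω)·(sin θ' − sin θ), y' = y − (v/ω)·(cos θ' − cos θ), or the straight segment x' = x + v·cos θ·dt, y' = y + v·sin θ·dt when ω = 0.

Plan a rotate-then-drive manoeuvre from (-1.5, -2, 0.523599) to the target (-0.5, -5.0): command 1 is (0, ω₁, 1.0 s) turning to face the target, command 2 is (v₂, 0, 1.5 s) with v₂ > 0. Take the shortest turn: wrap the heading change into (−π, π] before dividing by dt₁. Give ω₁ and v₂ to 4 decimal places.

heading to target = atan2(-5−-2, -0.5−-1.5) = -1.2490
Δθ = wrap(-1.2490 − 0.5236) = -1.7726; ω₁ = Δθ/dt₁ = -1.7726
distance = √((-0.5−-1.5)² + (-5−-2)²) = 3.1623; v₂ = distance/dt₂ = 2.1082

ω₁ = -1.7726, v₂ = 2.1082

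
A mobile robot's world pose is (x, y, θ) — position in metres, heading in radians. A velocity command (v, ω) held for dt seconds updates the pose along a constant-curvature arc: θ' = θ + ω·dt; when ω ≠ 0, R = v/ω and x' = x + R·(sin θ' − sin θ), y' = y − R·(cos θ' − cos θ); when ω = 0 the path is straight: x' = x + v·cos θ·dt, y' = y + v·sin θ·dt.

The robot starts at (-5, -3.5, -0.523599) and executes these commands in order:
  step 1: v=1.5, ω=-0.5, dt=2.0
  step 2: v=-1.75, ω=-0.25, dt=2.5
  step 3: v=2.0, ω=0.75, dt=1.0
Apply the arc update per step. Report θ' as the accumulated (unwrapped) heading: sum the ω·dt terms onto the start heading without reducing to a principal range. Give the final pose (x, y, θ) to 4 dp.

(-2.7682, -3.7164, -1.3986)

step 1: θ'=-1.5236 (R=-3.0000) → pose (-3.5033, -5.9565, -1.5236)
step 2: θ'=-2.1486 (R=7.0000) → pose (-2.3748, -1.8030, -2.1486)
step 3: θ'=-1.3986 (R=2.6667) → pose (-2.7682, -3.7164, -1.3986)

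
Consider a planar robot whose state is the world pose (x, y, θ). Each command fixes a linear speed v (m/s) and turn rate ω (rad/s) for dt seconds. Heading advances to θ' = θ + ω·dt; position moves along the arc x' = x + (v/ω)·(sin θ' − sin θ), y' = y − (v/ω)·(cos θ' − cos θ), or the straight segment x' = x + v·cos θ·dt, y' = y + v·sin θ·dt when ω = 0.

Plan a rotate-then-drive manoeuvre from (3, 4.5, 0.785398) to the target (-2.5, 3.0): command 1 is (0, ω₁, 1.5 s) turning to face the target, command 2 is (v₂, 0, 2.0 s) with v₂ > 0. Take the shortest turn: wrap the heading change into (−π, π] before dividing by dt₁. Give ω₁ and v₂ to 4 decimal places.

ω₁ = 1.7483, v₂ = 2.8504

heading to target = atan2(3−4.5, -2.5−3) = -2.8753
Δθ = wrap(-2.8753 − 0.7854) = 2.6224; ω₁ = Δθ/dt₁ = 1.7483
distance = √((-2.5−3)² + (3−4.5)²) = 5.7009; v₂ = distance/dt₂ = 2.8504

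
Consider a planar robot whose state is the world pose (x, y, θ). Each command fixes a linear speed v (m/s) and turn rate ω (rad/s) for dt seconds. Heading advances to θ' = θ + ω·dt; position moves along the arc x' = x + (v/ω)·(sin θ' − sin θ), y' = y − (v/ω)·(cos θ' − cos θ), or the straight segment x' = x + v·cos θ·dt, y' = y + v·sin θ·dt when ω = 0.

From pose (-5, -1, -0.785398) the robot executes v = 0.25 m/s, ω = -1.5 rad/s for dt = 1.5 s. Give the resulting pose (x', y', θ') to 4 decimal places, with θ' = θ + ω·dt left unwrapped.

(-5.1002, -1.2836, -3.0354)

θ' = -0.7854 + -1.5·1.5 = -3.0354
R = v/ω = 0.25/-1.5 = -0.1667
x' = -5 + -0.1667·(sin -3.0354 − sin -0.7854) = -5.1002
y' = -1 − -0.1667·(cos -3.0354 − cos -0.7854) = -1.2836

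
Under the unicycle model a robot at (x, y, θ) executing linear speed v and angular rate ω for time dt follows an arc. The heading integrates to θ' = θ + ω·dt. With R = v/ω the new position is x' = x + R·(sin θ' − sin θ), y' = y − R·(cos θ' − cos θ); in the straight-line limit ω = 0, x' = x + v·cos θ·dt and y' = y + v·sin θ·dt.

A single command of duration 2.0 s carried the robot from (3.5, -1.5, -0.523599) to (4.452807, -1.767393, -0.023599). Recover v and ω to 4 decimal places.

v = 0.5000, ω = 0.2500

Δθ = -0.023599 − -0.523599 = 0.500000
ω = Δθ/dt = 0.500000/2.0 = 0.2500
R = Δx/(sin θ' − sin θ) = 2.0000
v = R·ω = 2.0000·0.2500 = 0.5000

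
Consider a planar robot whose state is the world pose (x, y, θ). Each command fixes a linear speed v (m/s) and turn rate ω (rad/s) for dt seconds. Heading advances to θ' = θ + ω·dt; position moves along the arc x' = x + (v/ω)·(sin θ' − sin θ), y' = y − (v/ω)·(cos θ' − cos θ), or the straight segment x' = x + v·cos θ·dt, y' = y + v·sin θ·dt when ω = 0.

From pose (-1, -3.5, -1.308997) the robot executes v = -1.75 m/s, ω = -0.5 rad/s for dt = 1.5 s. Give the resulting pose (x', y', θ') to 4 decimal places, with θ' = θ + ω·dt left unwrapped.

(-0.7104, -0.9525, -2.0590)

θ' = -1.3090 + -0.5·1.5 = -2.0590
R = v/ω = -1.75/-0.5 = 3.5000
x' = -1 + 3.5000·(sin -2.0590 − sin -1.3090) = -0.7104
y' = -3.5 − 3.5000·(cos -2.0590 − cos -1.3090) = -0.9525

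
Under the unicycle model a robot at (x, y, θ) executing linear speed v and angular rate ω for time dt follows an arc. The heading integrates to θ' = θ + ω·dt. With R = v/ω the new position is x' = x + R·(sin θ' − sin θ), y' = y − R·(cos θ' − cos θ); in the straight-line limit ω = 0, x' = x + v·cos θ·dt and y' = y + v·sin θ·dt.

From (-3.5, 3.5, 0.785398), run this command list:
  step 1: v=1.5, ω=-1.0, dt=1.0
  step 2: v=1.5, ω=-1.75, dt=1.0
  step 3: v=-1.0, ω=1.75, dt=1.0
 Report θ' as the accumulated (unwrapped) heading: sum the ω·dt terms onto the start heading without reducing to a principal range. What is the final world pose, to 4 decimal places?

step 1: θ'=-0.2146 (R=-1.5000) → pose (-2.1199, 3.9049, -0.2146)
step 2: θ'=-1.9646 (R=-0.8571) → pose (-1.5109, 2.7386, -1.9646)
step 3: θ'=-0.2146 (R=-0.5714) → pose (-1.9169, 3.5161, -0.2146)

(-1.9169, 3.5161, -0.2146)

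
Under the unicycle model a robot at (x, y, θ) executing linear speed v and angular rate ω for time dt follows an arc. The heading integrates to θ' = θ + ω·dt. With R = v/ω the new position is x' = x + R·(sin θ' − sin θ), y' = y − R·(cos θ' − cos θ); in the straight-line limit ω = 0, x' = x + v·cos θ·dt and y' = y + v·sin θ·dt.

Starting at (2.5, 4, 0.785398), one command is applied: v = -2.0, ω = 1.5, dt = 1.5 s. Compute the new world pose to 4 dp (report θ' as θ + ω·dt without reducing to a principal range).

(3.3015, 1.7314, 3.0354)

θ' = 0.7854 + 1.5·1.5 = 3.0354
R = v/ω = -2.0/1.5 = -1.3333
x' = 2.5 + -1.3333·(sin 3.0354 − sin 0.7854) = 3.3015
y' = 4 − -1.3333·(cos 3.0354 − cos 0.7854) = 1.7314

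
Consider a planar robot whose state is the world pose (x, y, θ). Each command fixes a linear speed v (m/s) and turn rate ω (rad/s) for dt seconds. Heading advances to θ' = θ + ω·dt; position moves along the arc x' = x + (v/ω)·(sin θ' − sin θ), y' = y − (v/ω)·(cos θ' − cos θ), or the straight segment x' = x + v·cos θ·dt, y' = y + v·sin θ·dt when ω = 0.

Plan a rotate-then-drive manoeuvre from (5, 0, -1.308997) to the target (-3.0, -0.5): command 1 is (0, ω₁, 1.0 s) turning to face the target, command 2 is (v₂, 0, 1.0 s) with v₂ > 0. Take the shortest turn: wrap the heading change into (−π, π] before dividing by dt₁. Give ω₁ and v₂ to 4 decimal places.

heading to target = atan2(-0.5−0, -3−5) = -3.0792
Δθ = wrap(-3.0792 − -1.3090) = -1.7702; ω₁ = Δθ/dt₁ = -1.7702
distance = √((-3−5)² + (-0.5−0)²) = 8.0156; v₂ = distance/dt₂ = 8.0156

ω₁ = -1.7702, v₂ = 8.0156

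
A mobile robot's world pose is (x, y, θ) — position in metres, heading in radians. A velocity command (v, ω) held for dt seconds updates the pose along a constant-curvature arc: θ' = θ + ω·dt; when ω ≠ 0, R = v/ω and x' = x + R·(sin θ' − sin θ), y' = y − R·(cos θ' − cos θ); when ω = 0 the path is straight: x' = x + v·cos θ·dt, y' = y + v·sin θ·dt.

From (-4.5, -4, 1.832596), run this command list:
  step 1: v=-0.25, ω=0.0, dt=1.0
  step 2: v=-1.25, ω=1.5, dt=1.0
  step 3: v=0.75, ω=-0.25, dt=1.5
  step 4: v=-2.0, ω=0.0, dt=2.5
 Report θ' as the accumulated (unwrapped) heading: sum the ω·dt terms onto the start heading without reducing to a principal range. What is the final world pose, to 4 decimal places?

(0.3250, -5.7627, 2.9576)

step 1: θ'=1.8326 (straight) → pose (-4.4353, -4.2415, 1.8326)
step 2: θ'=3.3326 (R=-0.8333) → pose (-3.4722, -4.8440, 3.3326)
step 3: θ'=2.9576 (R=-3.0000) → pose (-4.5906, -4.8479, 2.9576)
step 4: θ'=2.9576 (straight) → pose (0.3250, -5.7627, 2.9576)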